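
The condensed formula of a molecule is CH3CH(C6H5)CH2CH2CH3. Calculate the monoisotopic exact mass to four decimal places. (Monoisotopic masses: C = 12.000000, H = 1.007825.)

Atom tally by fragment:
  CH3 → C:1 H:3
  CH(C6H5) → C:7 H:6
  CH2 → C:1 H:2
  CH2 → C:1 H:2
  CH3 → C:1 H:3
Element totals:
  C: 11
  H: 16
Molecular formula: C11H16.
  M = 11(12.0) + 16(1.007825)
    = 132.000000 + 16.125200 = 148.125200

148.1252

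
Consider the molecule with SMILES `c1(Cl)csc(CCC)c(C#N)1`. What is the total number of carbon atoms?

8

Atom tally by fragment:
  thiophene ring core → C:4 H:4 S:1
  (− 3 ring H displaced by substituents)
  + Cl → Cl:1
  + CH2CH2CH3 → C:3 H:7
  + CN → C:1 N:1
Element totals:
  C: 8
  H: 8
  Cl: 1
  N: 1
  S: 1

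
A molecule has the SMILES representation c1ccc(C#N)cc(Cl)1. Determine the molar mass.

Atom tally by fragment:
  benzene ring core → C:6 H:6
  (− 2 ring H displaced by substituents)
  + CN → C:1 N:1
  + Cl → Cl:1
Element totals:
  C: 7
  H: 4
  Cl: 1
  N: 1
Molecular formula: C7H4ClN.
  M = 7(12.011) + 4(1.008) + 35.45 + 14.007
    = 84.077 + 4.032 + 35.450 + 14.007 = 137.566

137.57 g/mol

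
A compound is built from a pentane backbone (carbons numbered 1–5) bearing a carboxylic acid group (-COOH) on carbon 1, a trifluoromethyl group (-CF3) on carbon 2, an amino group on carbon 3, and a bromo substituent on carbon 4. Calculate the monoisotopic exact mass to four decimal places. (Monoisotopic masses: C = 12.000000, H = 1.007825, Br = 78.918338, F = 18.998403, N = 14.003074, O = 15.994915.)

Atom tally by fragment:
  HOOCCH2 → C:2 H:3 O:2
  CH(CF3) → C:2 H:1 F:3
  CH(NH2) → C:1 H:3 N:1
  CH(Br) → C:1 H:1 Br:1
  CH3 → C:1 H:3
Element totals:
  C: 7
  H: 11
  Br: 1
  F: 3
  N: 1
  O: 2
Molecular formula: C7H11BrF3NO2.
  M = 7(12.0) + 11(1.007825) + 78.918338 + 3(18.998403) + 14.003074 + 2(15.994915)
    = 84.000000 + 11.086075 + 78.918338 + 56.995209 + 14.003074 + 31.989830 = 276.992526

276.9925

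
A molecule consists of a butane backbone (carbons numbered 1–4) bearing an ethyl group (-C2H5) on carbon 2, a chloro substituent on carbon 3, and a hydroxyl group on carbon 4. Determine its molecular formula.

Atom tally by fragment:
  CH3 → C:1 H:3
  CH(C2H5) → C:3 H:6
  CH(Cl) → C:1 H:1 Cl:1
  CH2OH → C:1 H:3 O:1
Element totals:
  C: 6
  H: 13
  Cl: 1
  O: 1

C6H13ClO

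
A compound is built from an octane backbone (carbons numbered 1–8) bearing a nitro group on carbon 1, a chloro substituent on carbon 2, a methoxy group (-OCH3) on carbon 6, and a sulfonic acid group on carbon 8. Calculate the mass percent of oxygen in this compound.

Atom tally by fragment:
  O2NCH2 → C:1 H:2 N:1 O:2
  CH(Cl) → C:1 H:1 Cl:1
  CH2 → C:1 H:2
  CH2 → C:1 H:2
  CH2 → C:1 H:2
  CH(OCH3) → C:2 H:4 O:1
  CH2 → C:1 H:2
  CH2SO3H → C:1 H:3 S:1 O:3
Element totals:
  C: 9
  H: 18
  Cl: 1
  N: 1
  O: 6
  S: 1
Molecular formula: C9H18ClNO6S.
Molar mass = 303.754 g/mol.
Mass from O: 6 × 15.999 = 95.994 g/mol.
%O = 95.994 / 303.754 × 100 = 31.60%.

31.60%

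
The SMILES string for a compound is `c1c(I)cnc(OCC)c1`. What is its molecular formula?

Atom tally by fragment:
  pyridine ring core → C:5 H:5 N:1
  (− 2 ring H displaced by substituents)
  + I → I:1
  + OC2H5 → C:2 H:5 O:1
Element totals:
  C: 7
  H: 8
  I: 1
  N: 1
  O: 1

C7H8INO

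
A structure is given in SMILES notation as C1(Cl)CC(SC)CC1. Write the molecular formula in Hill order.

C6H11ClS

Atom tally by fragment:
  cyclopentane ring core → C:5 H:10
  (− 2 ring H displaced by substituents)
  + Cl → Cl:1
  + SCH3 → C:1 H:3 S:1
Element totals:
  C: 6
  H: 11
  Cl: 1
  S: 1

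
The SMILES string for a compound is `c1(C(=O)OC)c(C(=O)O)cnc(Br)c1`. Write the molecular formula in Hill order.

C8H6BrNO4

Atom tally by fragment:
  pyridine ring core → C:5 H:5 N:1
  (− 3 ring H displaced by substituents)
  + COOCH3 → C:2 H:3 O:2
  + COOH → C:1 H:1 O:2
  + Br → Br:1
Element totals:
  C: 8
  H: 6
  Br: 1
  N: 1
  O: 4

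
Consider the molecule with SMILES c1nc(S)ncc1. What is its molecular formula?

C4H4N2S

Atom tally by fragment:
  pyrimidine ring core → C:4 H:4 N:2
  (− 1 ring H displaced by substituents)
  + SH → S:1 H:1
Element totals:
  C: 4
  H: 4
  N: 2
  S: 1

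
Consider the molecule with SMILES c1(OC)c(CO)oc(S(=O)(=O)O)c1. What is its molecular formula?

C6H8O6S

Atom tally by fragment:
  furan ring core → C:4 H:4 O:1
  (− 3 ring H displaced by substituents)
  + OCH3 → C:1 H:3 O:1
  + CH2OH → C:1 H:3 O:1
  + SO3H → S:1 O:3 H:1
Element totals:
  C: 6
  H: 8
  O: 6
  S: 1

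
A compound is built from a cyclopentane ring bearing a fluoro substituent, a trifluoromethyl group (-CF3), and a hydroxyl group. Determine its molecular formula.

C6H8F4O

Atom tally by fragment:
  cyclopentane ring core → C:5 H:10
  (− 3 ring H displaced by substituents)
  + F → F:1
  + CF3 → C:1 F:3
  + OH → O:1 H:1
Element totals:
  C: 6
  H: 8
  F: 4
  O: 1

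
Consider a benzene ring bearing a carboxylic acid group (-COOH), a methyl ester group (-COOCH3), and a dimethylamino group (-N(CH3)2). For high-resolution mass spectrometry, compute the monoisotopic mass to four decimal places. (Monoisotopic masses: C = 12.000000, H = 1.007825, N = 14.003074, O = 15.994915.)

223.0845

Atom tally by fragment:
  benzene ring core → C:6 H:6
  (− 3 ring H displaced by substituents)
  + COOH → C:1 H:1 O:2
  + COOCH3 → C:2 H:3 O:2
  + N(CH3)2 → N:1 C:2 H:6
Element totals:
  C: 11
  H: 13
  N: 1
  O: 4
Molecular formula: C11H13NO4.
  M = 11(12.0) + 13(1.007825) + 14.003074 + 4(15.994915)
    = 132.000000 + 13.101725 + 14.003074 + 63.979660 = 223.084459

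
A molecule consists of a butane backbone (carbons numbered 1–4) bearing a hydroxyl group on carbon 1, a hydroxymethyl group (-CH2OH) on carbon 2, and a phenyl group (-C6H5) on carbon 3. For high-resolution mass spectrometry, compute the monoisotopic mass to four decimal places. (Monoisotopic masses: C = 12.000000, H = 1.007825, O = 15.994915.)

Atom tally by fragment:
  HOCH2 → C:1 H:3 O:1
  CH(CH2OH) → C:2 H:4 O:1
  CH(C6H5) → C:7 H:6
  CH3 → C:1 H:3
Element totals:
  C: 11
  H: 16
  O: 2
Molecular formula: C11H16O2.
  M = 11(12.0) + 16(1.007825) + 2(15.994915)
    = 132.000000 + 16.125200 + 31.989830 = 180.115030

180.1150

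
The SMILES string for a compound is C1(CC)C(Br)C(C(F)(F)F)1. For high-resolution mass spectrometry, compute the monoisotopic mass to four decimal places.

215.9761

Atom tally by fragment:
  cyclopropane ring core → C:3 H:6
  (− 3 ring H displaced by substituents)
  + C2H5 → C:2 H:5
  + Br → Br:1
  + CF3 → C:1 F:3
Element totals:
  C: 6
  H: 8
  Br: 1
  F: 3
Molecular formula: C6H8BrF3.
  M = 6(12.0) + 8(1.007825) + 78.918338 + 3(18.998403)
    = 72.000000 + 8.062600 + 78.918338 + 56.995209 = 215.976147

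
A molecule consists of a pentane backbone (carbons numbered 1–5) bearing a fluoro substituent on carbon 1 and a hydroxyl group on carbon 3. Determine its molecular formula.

Atom tally by fragment:
  FCH2 → C:1 H:2 F:1
  CH2 → C:1 H:2
  CH(OH) → C:1 H:2 O:1
  CH2 → C:1 H:2
  CH3 → C:1 H:3
Element totals:
  C: 5
  H: 11
  F: 1
  O: 1

C5H11FO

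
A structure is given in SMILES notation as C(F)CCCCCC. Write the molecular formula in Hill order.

C7H15F

Atom tally by fragment:
  FCH2 → C:1 H:2 F:1
  CH2 → C:1 H:2
  CH2 → C:1 H:2
  CH2 → C:1 H:2
  CH2 → C:1 H:2
  CH2 → C:1 H:2
  CH3 → C:1 H:3
Element totals:
  C: 7
  H: 15
  F: 1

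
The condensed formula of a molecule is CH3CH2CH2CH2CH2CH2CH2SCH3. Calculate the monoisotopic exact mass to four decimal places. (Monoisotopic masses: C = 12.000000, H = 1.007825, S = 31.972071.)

146.1129

Element totals:
  C: 8
  H: 18
  S: 1
Molecular formula: C8H18S.
  M = 8(12.0) + 18(1.007825) + 31.972071
    = 96.000000 + 18.140850 + 31.972071 = 146.112921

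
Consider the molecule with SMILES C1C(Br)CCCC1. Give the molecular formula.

C6H11Br

Atom tally by fragment:
  cyclohexane ring core → C:6 H:12
  (− 1 ring H displaced by substituents)
  + Br → Br:1
Element totals:
  C: 6
  H: 11
  Br: 1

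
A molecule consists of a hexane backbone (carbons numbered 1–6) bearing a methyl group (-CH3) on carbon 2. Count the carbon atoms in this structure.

7

Atom tally by fragment:
  CH3 → C:1 H:3
  CH(CH3) → C:2 H:4
  CH2 → C:1 H:2
  CH2 → C:1 H:2
  CH2 → C:1 H:2
  CH3 → C:1 H:3
Element totals:
  C: 7
  H: 16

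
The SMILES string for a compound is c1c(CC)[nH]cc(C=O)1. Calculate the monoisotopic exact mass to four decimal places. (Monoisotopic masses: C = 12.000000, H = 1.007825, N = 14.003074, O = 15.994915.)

123.0684

Atom tally by fragment:
  pyrrole ring core → C:4 H:5 N:1
  (− 2 ring H displaced by substituents)
  + C2H5 → C:2 H:5
  + CHO → C:1 H:1 O:1
Element totals:
  C: 7
  H: 9
  N: 1
  O: 1
Molecular formula: C7H9NO.
  M = 7(12.0) + 9(1.007825) + 14.003074 + 15.994915
    = 84.000000 + 9.070425 + 14.003074 + 15.994915 = 123.068414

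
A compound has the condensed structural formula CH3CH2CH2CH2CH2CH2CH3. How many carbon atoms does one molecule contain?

Element totals:
  C: 7
  H: 16

7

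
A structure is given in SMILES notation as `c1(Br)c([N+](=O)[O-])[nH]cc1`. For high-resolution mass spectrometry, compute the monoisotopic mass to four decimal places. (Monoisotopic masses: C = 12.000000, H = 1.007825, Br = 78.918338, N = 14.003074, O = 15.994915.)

Atom tally by fragment:
  pyrrole ring core → C:4 H:5 N:1
  (− 2 ring H displaced by substituents)
  + Br → Br:1
  + NO2 → N:1 O:2
Element totals:
  C: 4
  H: 3
  Br: 1
  N: 2
  O: 2
Molecular formula: C4H3BrN2O2.
  M = 4(12.0) + 3(1.007825) + 78.918338 + 2(14.003074) + 2(15.994915)
    = 48.000000 + 3.023475 + 78.918338 + 28.006148 + 31.989830 = 189.937791

189.9378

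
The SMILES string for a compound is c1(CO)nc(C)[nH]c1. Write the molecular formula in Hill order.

Atom tally by fragment:
  imidazole ring core → C:3 H:4 N:2
  (− 2 ring H displaced by substituents)
  + CH2OH → C:1 H:3 O:1
  + CH3 → C:1 H:3
Element totals:
  C: 5
  H: 8
  N: 2
  O: 1

C5H8N2O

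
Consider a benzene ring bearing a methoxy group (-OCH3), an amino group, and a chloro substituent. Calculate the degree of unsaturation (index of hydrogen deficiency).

4

Atom tally by fragment:
  benzene ring core → C:6 H:6
  (− 3 ring H displaced by substituents)
  + OCH3 → C:1 H:3 O:1
  + NH2 → N:1 H:2
  + Cl → Cl:1
Element totals:
  C: 7
  H: 8
  Cl: 1
  N: 1
  O: 1
Molecular formula: C7H8ClNO.
DoU = (2C + 2 + N − H − X) / 2 = (2·7 + 2 + 1 − 8 − 1) / 2 = 4.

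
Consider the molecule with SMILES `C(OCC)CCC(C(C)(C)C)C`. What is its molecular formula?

C11H24O

Atom tally by fragment:
  C2H5OCH2 → C:3 H:7 O:1
  CH2 → C:1 H:2
  CH2 → C:1 H:2
  CH(C(CH3)3) → C:5 H:10
  CH3 → C:1 H:3
Element totals:
  C: 11
  H: 24
  O: 1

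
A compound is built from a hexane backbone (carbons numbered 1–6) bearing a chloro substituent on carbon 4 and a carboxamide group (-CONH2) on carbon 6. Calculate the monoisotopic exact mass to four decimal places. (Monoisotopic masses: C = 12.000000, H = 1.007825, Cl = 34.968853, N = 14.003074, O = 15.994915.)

163.0764

Atom tally by fragment:
  CH3 → C:1 H:3
  CH2 → C:1 H:2
  CH2 → C:1 H:2
  CH(Cl) → C:1 H:1 Cl:1
  CH2 → C:1 H:2
  CH2CONH2 → C:2 H:4 O:1 N:1
Element totals:
  C: 7
  H: 14
  Cl: 1
  N: 1
  O: 1
Molecular formula: C7H14ClNO.
  M = 7(12.0) + 14(1.007825) + 34.968853 + 14.003074 + 15.994915
    = 84.000000 + 14.109550 + 34.968853 + 14.003074 + 15.994915 = 163.076392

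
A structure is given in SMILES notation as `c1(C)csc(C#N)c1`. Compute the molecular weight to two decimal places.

Atom tally by fragment:
  thiophene ring core → C:4 H:4 S:1
  (− 2 ring H displaced by substituents)
  + CH3 → C:1 H:3
  + CN → C:1 N:1
Element totals:
  C: 6
  H: 5
  N: 1
  S: 1
Molecular formula: C6H5NS.
  M = 6(12.011) + 5(1.008) + 14.007 + 32.06
    = 72.066 + 5.040 + 14.007 + 32.060 = 123.173

123.17 g/mol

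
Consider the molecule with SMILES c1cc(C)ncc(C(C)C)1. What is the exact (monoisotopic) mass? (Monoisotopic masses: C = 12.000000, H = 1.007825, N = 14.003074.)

135.1048

Atom tally by fragment:
  pyridine ring core → C:5 H:5 N:1
  (− 2 ring H displaced by substituents)
  + CH3 → C:1 H:3
  + CH(CH3)2 → C:3 H:7
Element totals:
  C: 9
  H: 13
  N: 1
Molecular formula: C9H13N.
  M = 9(12.0) + 13(1.007825) + 14.003074
    = 108.000000 + 13.101725 + 14.003074 = 135.104799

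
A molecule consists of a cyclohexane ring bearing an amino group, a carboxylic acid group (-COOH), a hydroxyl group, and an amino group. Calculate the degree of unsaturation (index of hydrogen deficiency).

Atom tally by fragment:
  cyclohexane ring core → C:6 H:12
  (− 4 ring H displaced by substituents)
  + NH2 → N:1 H:2
  + COOH → C:1 H:1 O:2
  + OH → O:1 H:1
  + NH2 → N:1 H:2
Element totals:
  C: 7
  H: 14
  N: 2
  O: 3
Molecular formula: C7H14N2O3.
DoU = (2C + 2 + N − H − X) / 2 = (2·7 + 2 + 2 − 14 − 0) / 2 = 2.

2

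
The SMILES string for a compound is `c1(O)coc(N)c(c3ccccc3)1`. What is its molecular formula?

C10H9NO2

Atom tally by fragment:
  furan ring core → C:4 H:4 O:1
  (− 3 ring H displaced by substituents)
  + OH → O:1 H:1
  + NH2 → N:1 H:2
  + C6H5 → C:6 H:5
Element totals:
  C: 10
  H: 9
  N: 1
  O: 2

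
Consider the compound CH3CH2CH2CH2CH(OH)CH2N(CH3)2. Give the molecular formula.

C8H19NO

Atom tally by fragment:
  CH3 → C:1 H:3
  CH2 → C:1 H:2
  CH2 → C:1 H:2
  CH2 → C:1 H:2
  CH(OH) → C:1 H:2 O:1
  CH2N(CH3)2 → C:3 H:8 N:1
Element totals:
  C: 8
  H: 19
  N: 1
  O: 1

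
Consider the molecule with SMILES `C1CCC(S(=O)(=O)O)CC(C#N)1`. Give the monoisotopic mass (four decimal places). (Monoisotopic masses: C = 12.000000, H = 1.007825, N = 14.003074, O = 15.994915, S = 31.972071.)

Atom tally by fragment:
  cyclohexane ring core → C:6 H:12
  (− 2 ring H displaced by substituents)
  + SO3H → S:1 O:3 H:1
  + CN → C:1 N:1
Element totals:
  C: 7
  H: 11
  N: 1
  O: 3
  S: 1
Molecular formula: C7H11NO3S.
  M = 7(12.0) + 11(1.007825) + 14.003074 + 3(15.994915) + 31.972071
    = 84.000000 + 11.086075 + 14.003074 + 47.984745 + 31.972071 = 189.045965

189.0460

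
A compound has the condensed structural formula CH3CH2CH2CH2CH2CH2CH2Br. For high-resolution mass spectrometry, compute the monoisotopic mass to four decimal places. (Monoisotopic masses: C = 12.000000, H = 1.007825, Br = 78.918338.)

178.0357

Element totals:
  C: 7
  H: 15
  Br: 1
Molecular formula: C7H15Br.
  M = 7(12.0) + 15(1.007825) + 78.918338
    = 84.000000 + 15.117375 + 78.918338 = 178.035713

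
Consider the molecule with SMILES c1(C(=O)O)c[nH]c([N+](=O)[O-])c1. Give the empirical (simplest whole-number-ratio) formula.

Atom tally by fragment:
  pyrrole ring core → C:4 H:5 N:1
  (− 2 ring H displaced by substituents)
  + COOH → C:1 H:1 O:2
  + NO2 → N:1 O:2
Element totals:
  C: 5
  H: 4
  N: 2
  O: 4
Molecular formula: C5H4N2O4.
gcd of subscripts (5, 4, 2, 4) = 1, so the empirical formula equals the molecular formula.

C5H4N2O4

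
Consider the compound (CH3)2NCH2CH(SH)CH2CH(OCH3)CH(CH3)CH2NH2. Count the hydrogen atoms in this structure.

24

Element totals:
  C: 10
  H: 24
  N: 2
  O: 1
  S: 1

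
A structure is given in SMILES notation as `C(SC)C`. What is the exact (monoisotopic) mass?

Atom tally by fragment:
  CH3SCH2 → C:2 H:5 S:1
  CH3 → C:1 H:3
Element totals:
  C: 3
  H: 8
  S: 1
Molecular formula: C3H8S.
  M = 3(12.0) + 8(1.007825) + 31.972071
    = 36.000000 + 8.062600 + 31.972071 = 76.034671

76.0347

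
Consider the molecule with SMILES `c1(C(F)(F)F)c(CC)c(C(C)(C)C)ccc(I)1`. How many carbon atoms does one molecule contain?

Atom tally by fragment:
  benzene ring core → C:6 H:6
  (− 4 ring H displaced by substituents)
  + CF3 → C:1 F:3
  + C2H5 → C:2 H:5
  + C(CH3)3 → C:4 H:9
  + I → I:1
Element totals:
  C: 13
  H: 16
  F: 3
  I: 1

13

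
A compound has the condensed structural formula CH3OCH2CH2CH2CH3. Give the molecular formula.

Element totals:
  C: 5
  H: 12
  O: 1

C5H12O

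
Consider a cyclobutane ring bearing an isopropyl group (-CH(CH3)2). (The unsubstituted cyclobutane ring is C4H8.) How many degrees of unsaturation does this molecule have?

Atom tally by fragment:
  cyclobutane ring core → C:4 H:8
  (− 1 ring H displaced by substituents)
  + CH(CH3)2 → C:3 H:7
Element totals:
  C: 7
  H: 14
Molecular formula: C7H14.
DoU = (2C + 2 + N − H − X) / 2 = (2·7 + 2 + 0 − 14 − 0) / 2 = 1.

1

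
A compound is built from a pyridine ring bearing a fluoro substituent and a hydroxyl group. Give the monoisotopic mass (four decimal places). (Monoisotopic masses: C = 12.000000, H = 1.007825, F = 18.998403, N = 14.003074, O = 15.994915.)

113.0277

Atom tally by fragment:
  pyridine ring core → C:5 H:5 N:1
  (− 2 ring H displaced by substituents)
  + F → F:1
  + OH → O:1 H:1
Element totals:
  C: 5
  H: 4
  F: 1
  N: 1
  O: 1
Molecular formula: C5H4FNO.
  M = 5(12.0) + 4(1.007825) + 18.998403 + 14.003074 + 15.994915
    = 60.000000 + 4.031300 + 18.998403 + 14.003074 + 15.994915 = 113.027692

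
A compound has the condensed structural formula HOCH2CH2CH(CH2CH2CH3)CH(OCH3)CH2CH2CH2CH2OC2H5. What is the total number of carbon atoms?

Element totals:
  C: 14
  H: 30
  O: 3

14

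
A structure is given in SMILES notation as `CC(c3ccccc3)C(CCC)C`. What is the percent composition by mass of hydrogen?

Atom tally by fragment:
  CH3 → C:1 H:3
  CH(C6H5) → C:7 H:6
  CH(CH2CH2CH3) → C:4 H:8
  CH3 → C:1 H:3
Element totals:
  C: 13
  H: 20
Molecular formula: C13H20.
Molar mass = 176.303 g/mol.
Mass from H: 20 × 1.008 = 20.160 g/mol.
%H = 20.160 / 176.303 × 100 = 11.43%.

11.43%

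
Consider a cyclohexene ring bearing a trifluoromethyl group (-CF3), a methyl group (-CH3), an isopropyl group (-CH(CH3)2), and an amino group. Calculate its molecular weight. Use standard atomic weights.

Atom tally by fragment:
  cyclohexene ring core → C:6 H:10
  (− 4 ring H displaced by substituents)
  + CF3 → C:1 F:3
  + CH3 → C:1 H:3
  + CH(CH3)2 → C:3 H:7
  + NH2 → N:1 H:2
Element totals:
  C: 11
  H: 18
  F: 3
  N: 1
Molecular formula: C11H18F3N.
  M = 11(12.011) + 18(1.008) + 3(18.998) + 14.007
    = 132.121 + 18.144 + 56.994 + 14.007 = 221.266

221.27 g/mol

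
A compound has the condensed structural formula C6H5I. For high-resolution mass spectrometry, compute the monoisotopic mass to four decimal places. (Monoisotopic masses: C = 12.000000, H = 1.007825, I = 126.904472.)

Element totals:
  C: 6
  H: 5
  I: 1
Molecular formula: C6H5I.
  M = 6(12.0) + 5(1.007825) + 126.904472
    = 72.000000 + 5.039125 + 126.904472 = 203.943597

203.9436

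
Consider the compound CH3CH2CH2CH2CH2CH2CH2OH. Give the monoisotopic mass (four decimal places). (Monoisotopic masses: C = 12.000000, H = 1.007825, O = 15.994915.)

Atom tally by fragment:
  CH3 → C:1 H:3
  CH2 → C:1 H:2
  CH2 → C:1 H:2
  CH2 → C:1 H:2
  CH2 → C:1 H:2
  CH2CH2OH → C:2 H:5 O:1
Element totals:
  C: 7
  H: 16
  O: 1
Molecular formula: C7H16O.
  M = 7(12.0) + 16(1.007825) + 15.994915
    = 84.000000 + 16.125200 + 15.994915 = 116.120115

116.1201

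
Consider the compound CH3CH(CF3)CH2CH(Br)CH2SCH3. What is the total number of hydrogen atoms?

Atom tally by fragment:
  CH3 → C:1 H:3
  CH(CF3) → C:2 H:1 F:3
  CH2 → C:1 H:2
  CH(Br) → C:1 H:1 Br:1
  CH2SCH3 → C:2 H:5 S:1
Element totals:
  C: 7
  H: 12
  Br: 1
  F: 3
  S: 1

12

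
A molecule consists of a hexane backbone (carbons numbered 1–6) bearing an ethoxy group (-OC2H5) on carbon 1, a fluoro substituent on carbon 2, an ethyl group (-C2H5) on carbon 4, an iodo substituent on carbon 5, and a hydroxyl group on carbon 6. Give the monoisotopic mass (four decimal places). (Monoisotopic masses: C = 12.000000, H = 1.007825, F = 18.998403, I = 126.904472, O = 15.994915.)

318.0492

Atom tally by fragment:
  C2H5OCH2 → C:3 H:7 O:1
  CH(F) → C:1 H:1 F:1
  CH2 → C:1 H:2
  CH(C2H5) → C:3 H:6
  CH(I) → C:1 H:1 I:1
  CH2OH → C:1 H:3 O:1
Element totals:
  C: 10
  H: 20
  F: 1
  I: 1
  O: 2
Molecular formula: C10H20FIO2.
  M = 10(12.0) + 20(1.007825) + 18.998403 + 126.904472 + 2(15.994915)
    = 120.000000 + 20.156500 + 18.998403 + 126.904472 + 31.989830 = 318.049205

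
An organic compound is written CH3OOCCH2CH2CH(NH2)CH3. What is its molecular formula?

C6H13NO2

Atom tally by fragment:
  CH3OOCCH2 → C:3 H:5 O:2
  CH2 → C:1 H:2
  CH(NH2) → C:1 H:3 N:1
  CH3 → C:1 H:3
Element totals:
  C: 6
  H: 13
  N: 1
  O: 2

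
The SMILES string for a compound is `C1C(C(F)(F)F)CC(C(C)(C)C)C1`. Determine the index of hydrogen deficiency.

Atom tally by fragment:
  cyclopentane ring core → C:5 H:10
  (− 2 ring H displaced by substituents)
  + CF3 → C:1 F:3
  + C(CH3)3 → C:4 H:9
Element totals:
  C: 10
  H: 17
  F: 3
Molecular formula: C10H17F3.
DoU = (2C + 2 + N − H − X) / 2 = (2·10 + 2 + 0 − 17 − 3) / 2 = 1.

1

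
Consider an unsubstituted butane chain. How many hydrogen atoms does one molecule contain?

10

Atom tally by fragment:
  CH3 → C:1 H:3
  CH2 → C:1 H:2
  CH2 → C:1 H:2
  CH3 → C:1 H:3
Element totals:
  C: 4
  H: 10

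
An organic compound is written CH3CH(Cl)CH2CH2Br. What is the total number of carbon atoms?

4

Atom tally by fragment:
  CH3 → C:1 H:3
  CH(Cl) → C:1 H:1 Cl:1
  CH2 → C:1 H:2
  CH2Br → C:1 H:2 Br:1
Element totals:
  C: 4
  H: 8
  Br: 1
  Cl: 1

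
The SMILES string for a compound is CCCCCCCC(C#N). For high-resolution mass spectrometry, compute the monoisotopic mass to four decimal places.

Atom tally by fragment:
  CH3 → C:1 H:3
  CH2 → C:1 H:2
  CH2 → C:1 H:2
  CH2 → C:1 H:2
  CH2 → C:1 H:2
  CH2 → C:1 H:2
  CH2 → C:1 H:2
  CH2CN → C:2 H:2 N:1
Element totals:
  C: 9
  H: 17
  N: 1
Molecular formula: C9H17N.
  M = 9(12.0) + 17(1.007825) + 14.003074
    = 108.000000 + 17.133025 + 14.003074 = 139.136099

139.1361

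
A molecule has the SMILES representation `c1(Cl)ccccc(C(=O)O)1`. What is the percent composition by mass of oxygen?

Atom tally by fragment:
  benzene ring core → C:6 H:6
  (− 2 ring H displaced by substituents)
  + Cl → Cl:1
  + COOH → C:1 H:1 O:2
Element totals:
  C: 7
  H: 5
  Cl: 1
  O: 2
Molecular formula: C7H5ClO2.
Molar mass = 156.565 g/mol.
Mass from O: 2 × 15.999 = 31.998 g/mol.
%O = 31.998 / 156.565 × 100 = 20.44%.

20.44%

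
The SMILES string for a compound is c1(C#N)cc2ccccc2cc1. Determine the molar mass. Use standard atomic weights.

Atom tally by fragment:
  naphthalene ring system core → C:10 H:8
  (− 1 ring H displaced by substituents)
  + CN → C:1 N:1
Element totals:
  C: 11
  H: 7
  N: 1
Molecular formula: C11H7N.
  M = 11(12.011) + 7(1.008) + 14.007
    = 132.121 + 7.056 + 14.007 = 153.184

153.18 g/mol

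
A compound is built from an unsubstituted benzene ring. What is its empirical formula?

CH

Atom tally by fragment:
  benzene ring core → C:6 H:6
Element totals:
  C: 6
  H: 6
Molecular formula: C6H6.
gcd of subscripts = 6; dividing each by 6:
  C: 6/6 = 1
  H: 6/6 = 1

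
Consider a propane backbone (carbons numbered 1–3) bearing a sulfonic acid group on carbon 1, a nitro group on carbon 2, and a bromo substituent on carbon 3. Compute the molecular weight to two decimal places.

248.05 g/mol

Atom tally by fragment:
  HO3SCH2 → C:1 H:3 S:1 O:3
  CH(NO2) → C:1 H:1 N:1 O:2
  CH2Br → C:1 H:2 Br:1
Element totals:
  C: 3
  H: 6
  Br: 1
  N: 1
  O: 5
  S: 1
Molecular formula: C3H6BrNO5S.
  M = 3(12.011) + 6(1.008) + 79.904 + 14.007 + 5(15.999) + 32.06
    = 36.033 + 6.048 + 79.904 + 14.007 + 79.995 + 32.060 = 248.047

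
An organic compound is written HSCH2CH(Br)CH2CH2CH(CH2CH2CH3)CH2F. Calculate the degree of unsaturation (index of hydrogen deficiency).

0

Atom tally by fragment:
  HSCH2 → C:1 H:3 S:1
  CH(Br) → C:1 H:1 Br:1
  CH2 → C:1 H:2
  CH2 → C:1 H:2
  CH(CH2CH2CH3) → C:4 H:8
  CH2F → C:1 H:2 F:1
Element totals:
  C: 9
  H: 18
  Br: 1
  F: 1
  S: 1
Molecular formula: C9H18BrFS.
DoU = (2C + 2 + N − H − X) / 2 = (2·9 + 2 + 0 − 18 − 2) / 2 = 0.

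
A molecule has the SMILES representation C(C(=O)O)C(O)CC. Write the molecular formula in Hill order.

Atom tally by fragment:
  HOOCCH2 → C:2 H:3 O:2
  CH(OH) → C:1 H:2 O:1
  CH2 → C:1 H:2
  CH3 → C:1 H:3
Element totals:
  C: 5
  H: 10
  O: 3

C5H10O3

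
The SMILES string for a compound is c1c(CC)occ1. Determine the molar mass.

Atom tally by fragment:
  furan ring core → C:4 H:4 O:1
  (− 1 ring H displaced by substituents)
  + C2H5 → C:2 H:5
Element totals:
  C: 6
  H: 8
  O: 1
Molecular formula: C6H8O.
  M = 6(12.011) + 8(1.008) + 15.999
    = 72.066 + 8.064 + 15.999 = 96.129

96.13 g/mol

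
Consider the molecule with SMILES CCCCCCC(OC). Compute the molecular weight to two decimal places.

130.23 g/mol

Atom tally by fragment:
  CH3 → C:1 H:3
  CH2 → C:1 H:2
  CH2 → C:1 H:2
  CH2 → C:1 H:2
  CH2 → C:1 H:2
  CH2 → C:1 H:2
  CH2OCH3 → C:2 H:5 O:1
Element totals:
  C: 8
  H: 18
  O: 1
Molecular formula: C8H18O.
  M = 8(12.011) + 18(1.008) + 15.999
    = 96.088 + 18.144 + 15.999 = 130.231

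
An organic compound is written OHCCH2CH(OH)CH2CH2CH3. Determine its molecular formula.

Atom tally by fragment:
  OHCCH2 → C:2 H:3 O:1
  CH(OH) → C:1 H:2 O:1
  CH2 → C:1 H:2
  CH2 → C:1 H:2
  CH3 → C:1 H:3
Element totals:
  C: 6
  H: 12
  O: 2

C6H12O2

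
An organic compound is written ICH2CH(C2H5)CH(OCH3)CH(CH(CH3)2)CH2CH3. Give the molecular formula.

C12H25IO

Atom tally by fragment:
  ICH2 → C:1 H:2 I:1
  CH(C2H5) → C:3 H:6
  CH(OCH3) → C:2 H:4 O:1
  CH(CH(CH3)2) → C:4 H:8
  CH2 → C:1 H:2
  CH3 → C:1 H:3
Element totals:
  C: 12
  H: 25
  I: 1
  O: 1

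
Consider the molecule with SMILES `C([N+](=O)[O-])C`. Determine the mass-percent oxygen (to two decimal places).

42.63%

Atom tally by fragment:
  O2NCH2 → C:1 H:2 N:1 O:2
  CH3 → C:1 H:3
Element totals:
  C: 2
  H: 5
  N: 1
  O: 2
Molecular formula: C2H5NO2.
Molar mass = 75.067 g/mol.
Mass from O: 2 × 15.999 = 31.998 g/mol.
%O = 31.998 / 75.067 × 100 = 42.63%.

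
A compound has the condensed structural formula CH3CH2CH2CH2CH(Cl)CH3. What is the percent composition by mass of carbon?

Atom tally by fragment:
  CH3 → C:1 H:3
  CH2 → C:1 H:2
  CH2 → C:1 H:2
  CH2 → C:1 H:2
  CH(Cl) → C:1 H:1 Cl:1
  CH3 → C:1 H:3
Element totals:
  C: 6
  H: 13
  Cl: 1
Molecular formula: C6H13Cl.
Molar mass = 120.620 g/mol.
Mass from C: 6 × 12.011 = 72.066 g/mol.
%C = 72.066 / 120.620 × 100 = 59.75%.

59.75%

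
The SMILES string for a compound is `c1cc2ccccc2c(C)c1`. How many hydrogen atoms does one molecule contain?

10

Atom tally by fragment:
  naphthalene ring system core → C:10 H:8
  (− 1 ring H displaced by substituents)
  + CH3 → C:1 H:3
Element totals:
  C: 11
  H: 10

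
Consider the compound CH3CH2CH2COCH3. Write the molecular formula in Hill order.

C5H10O

Element totals:
  C: 5
  H: 10
  O: 1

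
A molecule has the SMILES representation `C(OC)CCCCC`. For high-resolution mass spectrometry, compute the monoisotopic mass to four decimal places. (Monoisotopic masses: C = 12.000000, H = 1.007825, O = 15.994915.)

Atom tally by fragment:
  CH3OCH2 → C:2 H:5 O:1
  CH2 → C:1 H:2
  CH2 → C:1 H:2
  CH2 → C:1 H:2
  CH2 → C:1 H:2
  CH3 → C:1 H:3
Element totals:
  C: 7
  H: 16
  O: 1
Molecular formula: C7H16O.
  M = 7(12.0) + 16(1.007825) + 15.994915
    = 84.000000 + 16.125200 + 15.994915 = 116.120115

116.1201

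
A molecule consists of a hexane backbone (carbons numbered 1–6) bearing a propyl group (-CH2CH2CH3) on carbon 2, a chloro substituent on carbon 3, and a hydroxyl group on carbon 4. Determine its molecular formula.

Atom tally by fragment:
  CH3 → C:1 H:3
  CH(CH2CH2CH3) → C:4 H:8
  CH(Cl) → C:1 H:1 Cl:1
  CH(OH) → C:1 H:2 O:1
  CH2 → C:1 H:2
  CH3 → C:1 H:3
Element totals:
  C: 9
  H: 19
  Cl: 1
  O: 1

C9H19ClO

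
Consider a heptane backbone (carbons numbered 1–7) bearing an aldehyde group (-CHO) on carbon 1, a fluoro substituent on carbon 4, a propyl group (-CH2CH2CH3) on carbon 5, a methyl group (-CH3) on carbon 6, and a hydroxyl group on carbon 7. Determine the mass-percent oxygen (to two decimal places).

14.66%

Atom tally by fragment:
  OHCCH2 → C:2 H:3 O:1
  CH2 → C:1 H:2
  CH2 → C:1 H:2
  CH(F) → C:1 H:1 F:1
  CH(CH2CH2CH3) → C:4 H:8
  CH(CH3) → C:2 H:4
  CH2OH → C:1 H:3 O:1
Element totals:
  C: 12
  H: 23
  F: 1
  O: 2
Molecular formula: C12H23FO2.
Molar mass = 218.312 g/mol.
Mass from O: 2 × 15.999 = 31.998 g/mol.
%O = 31.998 / 218.312 × 100 = 14.66%.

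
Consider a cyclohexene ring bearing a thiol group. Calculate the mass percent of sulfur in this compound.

28.07%

Atom tally by fragment:
  cyclohexene ring core → C:6 H:10
  (− 1 ring H displaced by substituents)
  + SH → S:1 H:1
Element totals:
  C: 6
  H: 10
  S: 1
Molecular formula: C6H10S.
Molar mass = 114.206 g/mol.
Mass from S: 1 × 32.06 = 32.060 g/mol.
%S = 32.060 / 114.206 × 100 = 28.07%.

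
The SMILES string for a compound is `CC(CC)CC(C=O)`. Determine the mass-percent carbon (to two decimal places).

Atom tally by fragment:
  CH3 → C:1 H:3
  CH(C2H5) → C:3 H:6
  CH2 → C:1 H:2
  CH2CHO → C:2 H:3 O:1
Element totals:
  C: 7
  H: 14
  O: 1
Molecular formula: C7H14O.
Molar mass = 114.188 g/mol.
Mass from C: 7 × 12.011 = 84.077 g/mol.
%C = 84.077 / 114.188 × 100 = 73.63%.

73.63%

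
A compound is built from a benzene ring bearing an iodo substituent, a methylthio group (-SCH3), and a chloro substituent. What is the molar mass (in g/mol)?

Atom tally by fragment:
  benzene ring core → C:6 H:6
  (− 3 ring H displaced by substituents)
  + I → I:1
  + SCH3 → C:1 H:3 S:1
  + Cl → Cl:1
Element totals:
  C: 7
  H: 6
  Cl: 1
  I: 1
  S: 1
Molecular formula: C7H6ClIS.
  M = 7(12.011) + 6(1.008) + 35.45 + 126.904 + 32.06
    = 84.077 + 6.048 + 35.450 + 126.904 + 32.060 = 284.539

284.54 g/mol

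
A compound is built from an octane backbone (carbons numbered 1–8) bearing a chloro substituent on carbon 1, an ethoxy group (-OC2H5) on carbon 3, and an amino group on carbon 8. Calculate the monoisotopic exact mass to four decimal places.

Atom tally by fragment:
  ClCH2 → C:1 H:2 Cl:1
  CH2 → C:1 H:2
  CH(OC2H5) → C:3 H:6 O:1
  CH2 → C:1 H:2
  CH2 → C:1 H:2
  CH2 → C:1 H:2
  CH2 → C:1 H:2
  CH2NH2 → C:1 H:4 N:1
Element totals:
  C: 10
  H: 22
  Cl: 1
  N: 1
  O: 1
Molecular formula: C10H22ClNO.
  M = 10(12.0) + 22(1.007825) + 34.968853 + 14.003074 + 15.994915
    = 120.000000 + 22.172150 + 34.968853 + 14.003074 + 15.994915 = 207.138992

207.1390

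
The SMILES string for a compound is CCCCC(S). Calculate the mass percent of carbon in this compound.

57.63%

Atom tally by fragment:
  CH3 → C:1 H:3
  CH2 → C:1 H:2
  CH2 → C:1 H:2
  CH2 → C:1 H:2
  CH2SH → C:1 H:3 S:1
Element totals:
  C: 5
  H: 12
  S: 1
Molecular formula: C5H12S.
Molar mass = 104.211 g/mol.
Mass from C: 5 × 12.011 = 60.055 g/mol.
%C = 60.055 / 104.211 × 100 = 57.63%.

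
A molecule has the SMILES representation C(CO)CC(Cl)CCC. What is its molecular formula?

Atom tally by fragment:
  HOCH2CH2 → C:2 H:5 O:1
  CH2 → C:1 H:2
  CH(Cl) → C:1 H:1 Cl:1
  CH2 → C:1 H:2
  CH2 → C:1 H:2
  CH3 → C:1 H:3
Element totals:
  C: 7
  H: 15
  Cl: 1
  O: 1

C7H15ClO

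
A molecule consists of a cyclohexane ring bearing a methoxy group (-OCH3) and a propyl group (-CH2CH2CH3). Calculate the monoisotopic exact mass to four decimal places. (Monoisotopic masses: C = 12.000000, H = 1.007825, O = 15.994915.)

156.1514

Atom tally by fragment:
  cyclohexane ring core → C:6 H:12
  (− 2 ring H displaced by substituents)
  + OCH3 → C:1 H:3 O:1
  + CH2CH2CH3 → C:3 H:7
Element totals:
  C: 10
  H: 20
  O: 1
Molecular formula: C10H20O.
  M = 10(12.0) + 20(1.007825) + 15.994915
    = 120.000000 + 20.156500 + 15.994915 = 156.151415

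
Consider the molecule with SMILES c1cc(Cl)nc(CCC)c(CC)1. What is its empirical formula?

Atom tally by fragment:
  pyridine ring core → C:5 H:5 N:1
  (− 3 ring H displaced by substituents)
  + Cl → Cl:1
  + CH2CH2CH3 → C:3 H:7
  + C2H5 → C:2 H:5
Element totals:
  C: 10
  H: 14
  Cl: 1
  N: 1
Molecular formula: C10H14ClN.
gcd of subscripts (10, 1, 14, 1) = 1, so the empirical formula equals the molecular formula.

C10H14ClN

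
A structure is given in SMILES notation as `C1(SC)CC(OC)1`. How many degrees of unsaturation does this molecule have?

Atom tally by fragment:
  cyclopropane ring core → C:3 H:6
  (− 2 ring H displaced by substituents)
  + SCH3 → C:1 H:3 S:1
  + OCH3 → C:1 H:3 O:1
Element totals:
  C: 5
  H: 10
  O: 1
  S: 1
Molecular formula: C5H10OS.
DoU = (2C + 2 + N − H − X) / 2 = (2·5 + 2 + 0 − 10 − 0) / 2 = 1.

1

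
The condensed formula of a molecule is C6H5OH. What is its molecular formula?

Element totals:
  C: 6
  H: 6
  O: 1

C6H6O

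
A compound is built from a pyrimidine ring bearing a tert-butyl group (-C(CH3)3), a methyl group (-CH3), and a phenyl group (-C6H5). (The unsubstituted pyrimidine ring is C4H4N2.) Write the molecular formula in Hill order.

Atom tally by fragment:
  pyrimidine ring core → C:4 H:4 N:2
  (− 3 ring H displaced by substituents)
  + C(CH3)3 → C:4 H:9
  + CH3 → C:1 H:3
  + C6H5 → C:6 H:5
Element totals:
  C: 15
  H: 18
  N: 2

C15H18N2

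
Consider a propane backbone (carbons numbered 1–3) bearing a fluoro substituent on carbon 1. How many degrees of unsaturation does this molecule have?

0

Atom tally by fragment:
  FCH2 → C:1 H:2 F:1
  CH2 → C:1 H:2
  CH3 → C:1 H:3
Element totals:
  C: 3
  H: 7
  F: 1
Molecular formula: C3H7F.
DoU = (2C + 2 + N − H − X) / 2 = (2·3 + 2 + 0 − 7 − 1) / 2 = 0.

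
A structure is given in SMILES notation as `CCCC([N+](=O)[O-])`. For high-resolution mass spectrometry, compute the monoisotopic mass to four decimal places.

Atom tally by fragment:
  CH3 → C:1 H:3
  CH2 → C:1 H:2
  CH2 → C:1 H:2
  CH2NO2 → C:1 H:2 N:1 O:2
Element totals:
  C: 4
  H: 9
  N: 1
  O: 2
Molecular formula: C4H9NO2.
  M = 4(12.0) + 9(1.007825) + 14.003074 + 2(15.994915)
    = 48.000000 + 9.070425 + 14.003074 + 31.989830 = 103.063329

103.0633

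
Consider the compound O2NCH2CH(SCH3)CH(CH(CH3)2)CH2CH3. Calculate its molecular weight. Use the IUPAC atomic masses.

205.32 g/mol

Atom tally by fragment:
  O2NCH2 → C:1 H:2 N:1 O:2
  CH(SCH3) → C:2 H:4 S:1
  CH(CH(CH3)2) → C:4 H:8
  CH2 → C:1 H:2
  CH3 → C:1 H:3
Element totals:
  C: 9
  H: 19
  N: 1
  O: 2
  S: 1
Molecular formula: C9H19NO2S.
  M = 9(12.011) + 19(1.008) + 14.007 + 2(15.999) + 32.06
    = 108.099 + 19.152 + 14.007 + 31.998 + 32.060 = 205.316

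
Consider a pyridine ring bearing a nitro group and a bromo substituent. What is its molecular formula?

C5H3BrN2O2

Atom tally by fragment:
  pyridine ring core → C:5 H:5 N:1
  (− 2 ring H displaced by substituents)
  + NO2 → N:1 O:2
  + Br → Br:1
Element totals:
  C: 5
  H: 3
  Br: 1
  N: 2
  O: 2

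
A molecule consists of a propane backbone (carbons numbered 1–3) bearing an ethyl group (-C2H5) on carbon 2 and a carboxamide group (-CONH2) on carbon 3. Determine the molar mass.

Atom tally by fragment:
  CH3 → C:1 H:3
  CH(C2H5) → C:3 H:6
  CH2CONH2 → C:2 H:4 O:1 N:1
Element totals:
  C: 6
  H: 13
  N: 1
  O: 1
Molecular formula: C6H13NO.
  M = 6(12.011) + 13(1.008) + 14.007 + 15.999
    = 72.066 + 13.104 + 14.007 + 15.999 = 115.176

115.18 g/mol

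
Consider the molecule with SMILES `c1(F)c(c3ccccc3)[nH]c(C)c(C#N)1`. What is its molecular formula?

C12H9FN2

Atom tally by fragment:
  pyrrole ring core → C:4 H:5 N:1
  (− 4 ring H displaced by substituents)
  + F → F:1
  + C6H5 → C:6 H:5
  + CH3 → C:1 H:3
  + CN → C:1 N:1
Element totals:
  C: 12
  H: 9
  F: 1
  N: 2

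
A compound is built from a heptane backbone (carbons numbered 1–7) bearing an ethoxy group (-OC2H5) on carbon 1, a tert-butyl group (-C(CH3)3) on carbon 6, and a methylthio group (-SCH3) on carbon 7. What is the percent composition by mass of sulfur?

13.01%

Atom tally by fragment:
  C2H5OCH2 → C:3 H:7 O:1
  CH2 → C:1 H:2
  CH2 → C:1 H:2
  CH2 → C:1 H:2
  CH2 → C:1 H:2
  CH(C(CH3)3) → C:5 H:10
  CH2SCH3 → C:2 H:5 S:1
Element totals:
  C: 14
  H: 30
  O: 1
  S: 1
Molecular formula: C14H30OS.
Molar mass = 246.453 g/mol.
Mass from S: 1 × 32.06 = 32.060 g/mol.
%S = 32.060 / 246.453 × 100 = 13.01%.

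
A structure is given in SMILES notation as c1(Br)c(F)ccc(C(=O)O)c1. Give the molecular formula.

Atom tally by fragment:
  benzene ring core → C:6 H:6
  (− 3 ring H displaced by substituents)
  + Br → Br:1
  + F → F:1
  + COOH → C:1 H:1 O:2
Element totals:
  C: 7
  H: 4
  Br: 1
  F: 1
  O: 2

C7H4BrFO2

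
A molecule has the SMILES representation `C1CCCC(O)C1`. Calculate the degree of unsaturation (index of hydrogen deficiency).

1

Atom tally by fragment:
  cyclohexane ring core → C:6 H:12
  (− 1 ring H displaced by substituents)
  + OH → O:1 H:1
Element totals:
  C: 6
  H: 12
  O: 1
Molecular formula: C6H12O.
DoU = (2C + 2 + N − H − X) / 2 = (2·6 + 2 + 0 − 12 − 0) / 2 = 1.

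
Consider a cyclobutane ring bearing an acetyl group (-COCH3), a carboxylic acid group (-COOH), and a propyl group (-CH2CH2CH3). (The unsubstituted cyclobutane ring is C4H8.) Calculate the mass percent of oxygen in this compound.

26.05%

Atom tally by fragment:
  cyclobutane ring core → C:4 H:8
  (− 3 ring H displaced by substituents)
  + COCH3 → C:2 H:3 O:1
  + COOH → C:1 H:1 O:2
  + CH2CH2CH3 → C:3 H:7
Element totals:
  C: 10
  H: 16
  O: 3
Molecular formula: C10H16O3.
Molar mass = 184.235 g/mol.
Mass from O: 3 × 15.999 = 47.997 g/mol.
%O = 47.997 / 184.235 × 100 = 26.05%.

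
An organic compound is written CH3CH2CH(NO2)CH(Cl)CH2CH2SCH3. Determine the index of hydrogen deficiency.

1

Element totals:
  C: 7
  H: 14
  Cl: 1
  N: 1
  O: 2
  S: 1
Molecular formula: C7H14ClNO2S.
DoU = (2C + 2 + N − H − X) / 2 = (2·7 + 2 + 1 − 14 − 1) / 2 = 1.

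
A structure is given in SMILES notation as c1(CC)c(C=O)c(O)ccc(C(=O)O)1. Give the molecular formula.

C10H10O4

Atom tally by fragment:
  benzene ring core → C:6 H:6
  (− 4 ring H displaced by substituents)
  + C2H5 → C:2 H:5
  + CHO → C:1 H:1 O:1
  + OH → O:1 H:1
  + COOH → C:1 H:1 O:2
Element totals:
  C: 10
  H: 10
  O: 4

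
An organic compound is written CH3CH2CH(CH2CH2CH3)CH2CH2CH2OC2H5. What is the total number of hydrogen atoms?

Atom tally by fragment:
  CH3 → C:1 H:3
  CH2 → C:1 H:2
  CH(CH2CH2CH3) → C:4 H:8
  CH2 → C:1 H:2
  CH2 → C:1 H:2
  CH2OC2H5 → C:3 H:7 O:1
Element totals:
  C: 11
  H: 24
  O: 1

24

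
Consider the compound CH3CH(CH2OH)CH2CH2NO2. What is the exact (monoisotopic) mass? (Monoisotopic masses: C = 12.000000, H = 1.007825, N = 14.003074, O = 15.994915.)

Element totals:
  C: 5
  H: 11
  N: 1
  O: 3
Molecular formula: C5H11NO3.
  M = 5(12.0) + 11(1.007825) + 14.003074 + 3(15.994915)
    = 60.000000 + 11.086075 + 14.003074 + 47.984745 = 133.073894

133.0739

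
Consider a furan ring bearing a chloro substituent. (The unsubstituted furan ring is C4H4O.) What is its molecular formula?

C4H3ClO

Atom tally by fragment:
  furan ring core → C:4 H:4 O:1
  (− 1 ring H displaced by substituents)
  + Cl → Cl:1
Element totals:
  C: 4
  H: 3
  Cl: 1
  O: 1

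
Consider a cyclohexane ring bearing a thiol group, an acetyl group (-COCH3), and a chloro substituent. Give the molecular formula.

Atom tally by fragment:
  cyclohexane ring core → C:6 H:12
  (− 3 ring H displaced by substituents)
  + SH → S:1 H:1
  + COCH3 → C:2 H:3 O:1
  + Cl → Cl:1
Element totals:
  C: 8
  H: 13
  Cl: 1
  O: 1
  S: 1

C8H13ClOS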